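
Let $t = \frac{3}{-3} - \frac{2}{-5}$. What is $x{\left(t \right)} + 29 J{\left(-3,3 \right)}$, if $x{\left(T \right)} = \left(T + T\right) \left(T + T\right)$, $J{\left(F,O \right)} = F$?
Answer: $- \frac{2139}{25} \approx -85.56$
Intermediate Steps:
$t = - \frac{3}{5}$ ($t = 3 \left(- \frac{1}{3}\right) - - \frac{2}{5} = -1 + \frac{2}{5} = - \frac{3}{5} \approx -0.6$)
$x{\left(T \right)} = 4 T^{2}$ ($x{\left(T \right)} = 2 T 2 T = 4 T^{2}$)
$x{\left(t \right)} + 29 J{\left(-3,3 \right)} = 4 \left(- \frac{3}{5}\right)^{2} + 29 \left(-3\right) = 4 \cdot \frac{9}{25} - 87 = \frac{36}{25} - 87 = - \frac{2139}{25}$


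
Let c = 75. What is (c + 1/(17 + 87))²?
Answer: 60855601/10816 ≈ 5626.4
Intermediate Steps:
(c + 1/(17 + 87))² = (75 + 1/(17 + 87))² = (75 + 1/104)² = (7801/104)² = 60855601/10816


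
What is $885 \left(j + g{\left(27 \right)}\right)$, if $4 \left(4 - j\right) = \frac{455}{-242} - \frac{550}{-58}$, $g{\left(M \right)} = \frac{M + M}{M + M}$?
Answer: $\frac{76999425}{28072} \approx 2742.9$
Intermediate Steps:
$g{\left(M \right)} = 1$ ($g{\left(M \right)} = \frac{2 M}{2 M} = 2 M \frac{1}{2 M} = 1$)
$j = \frac{58933}{28072}$ ($j = 4 - \frac{\frac{455}{-242} - \frac{550}{-58}}{4} = 4 - \frac{455 \left(- \frac{1}{242}\right) - - \frac{275}{29}}{4} = 4 - \frac{- \frac{455}{242} + \frac{275}{29}}{4} = 4 - \frac{53355}{28072} = \frac{58933}{28072} \approx 2.0993$)
$885 \left(j + g{\left(27 \right)}\right) = 885 \left(\frac{58933}{28072} + 1\right) = 885 \cdot \frac{87005}{28072} = \frac{76999425}{28072}$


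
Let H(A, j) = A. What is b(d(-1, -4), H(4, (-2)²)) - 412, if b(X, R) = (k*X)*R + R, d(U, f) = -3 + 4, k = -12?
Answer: -456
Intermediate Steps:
d(U, f) = 1
b(X, R) = R - 12*R*X (b(X, R) = (-12*X)*R + R = -12*R*X + R = R - 12*R*X)
b(d(-1, -4), H(4, (-2)²)) - 412 = 4*(1 - 12*1) - 412 = 4*(1 - 12) - 412 = 4*(-11) - 412 = -44 - 412 = -456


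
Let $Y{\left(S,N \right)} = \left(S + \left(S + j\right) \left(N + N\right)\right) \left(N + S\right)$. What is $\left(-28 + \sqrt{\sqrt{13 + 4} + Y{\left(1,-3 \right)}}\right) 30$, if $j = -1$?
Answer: $-840 + 30 \sqrt{-2 + \sqrt{17}} \approx -796.29$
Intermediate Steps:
$Y{\left(S,N \right)} = \left(N + S\right) \left(S + 2 N \left(-1 + S\right)\right)$ ($Y{\left(S,N \right)} = \left(S + \left(S - 1\right) \left(N + N\right)\right) \left(N + S\right) = \left(S + \left(-1 + S\right) 2 N\right) \left(N + S\right) = \left(S + 2 N \left(-1 + S\right)\right) \left(N + S\right) = \left(N + S\right) \left(S + 2 N \left(-1 + S\right)\right)$)
$\left(-28 + \sqrt{\sqrt{13 + 4} + Y{\left(1,-3 \right)}}\right) 30 = \left(-28 + \sqrt{\sqrt{13 + 4} + \left(1^{2} - 2 \left(-3\right)^{2} - \left(-3\right) 1 + 2 \left(-3\right) 1^{2} + 2 \cdot 1 \left(-3\right)^{2}\right)}\right) 30 = \left(-28 + \sqrt{\sqrt{17} + \left(1 - 18 + 3 + 2 \left(-3\right) 1 + 2 \cdot 1 \cdot 9\right)}\right) 30 = \left(-28 + \sqrt{\sqrt{17} + \left(1 - 18 + 3 - 6 + 18\right)}\right) 30 = \left(-28 + \sqrt{\sqrt{17} - 2}\right) 30 = \left(-28 + \sqrt{-2 + \sqrt{17}}\right) 30 = -840 + 30 \sqrt{-2 + \sqrt{17}}$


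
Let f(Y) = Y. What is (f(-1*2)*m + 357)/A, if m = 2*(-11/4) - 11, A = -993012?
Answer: -65/165502 ≈ -0.00039274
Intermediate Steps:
m = -33/2 (m = 2*(-11*¼) - 11 = 2*(-11/4) - 11 = -11/2 - 11 = -33/2 ≈ -16.500)
(f(-1*2)*m + 357)/A = (-1*2*(-33/2) + 357)/(-993012) = (-2*(-33/2) + 357)*(-1/993012) = (33 + 357)*(-1/993012) = 390*(-1/993012) = -65/165502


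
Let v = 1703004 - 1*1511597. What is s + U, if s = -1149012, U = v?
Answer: -957605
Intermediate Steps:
v = 191407 (v = 1703004 - 1511597 = 191407)
U = 191407
s + U = -1149012 + 191407 = -957605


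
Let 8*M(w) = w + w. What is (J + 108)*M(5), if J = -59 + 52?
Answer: 505/4 ≈ 126.25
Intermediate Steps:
M(w) = w/4 (M(w) = (w + w)/8 = (2*w)/8 = w/4)
J = -7
(J + 108)*M(5) = (-7 + 108)*((¼)*5) = 101*(5/4) = 505/4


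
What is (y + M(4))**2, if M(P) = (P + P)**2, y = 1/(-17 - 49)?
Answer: 17833729/4356 ≈ 4094.1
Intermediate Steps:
y = -1/66 (y = 1/(-66) = -1/66 ≈ -0.015152)
M(P) = 4*P**2 (M(P) = (2*P)**2 = 4*P**2)
(y + M(4))**2 = (-1/66 + 4*4**2)**2 = (-1/66 + 4*16)**2 = (-1/66 + 64)**2 = (4223/66)**2 = 17833729/4356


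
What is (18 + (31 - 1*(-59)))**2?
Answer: 11664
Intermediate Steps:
(18 + (31 - 1*(-59)))**2 = (18 + (31 + 59))**2 = (18 + 90)**2 = 108**2 = 11664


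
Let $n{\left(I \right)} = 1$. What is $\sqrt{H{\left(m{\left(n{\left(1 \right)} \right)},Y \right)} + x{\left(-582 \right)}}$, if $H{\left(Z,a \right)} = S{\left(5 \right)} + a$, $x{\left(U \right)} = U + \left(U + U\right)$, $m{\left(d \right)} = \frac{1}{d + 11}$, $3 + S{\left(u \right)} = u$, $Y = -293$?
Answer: $i \sqrt{2037} \approx 45.133 i$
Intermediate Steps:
$S{\left(u \right)} = -3 + u$
$m{\left(d \right)} = \frac{1}{11 + d}$
$x{\left(U \right)} = 3 U$ ($x{\left(U \right)} = U + 2 U = 3 U$)
$H{\left(Z,a \right)} = 2 + a$ ($H{\left(Z,a \right)} = \left(-3 + 5\right) + a = 2 + a$)
$\sqrt{H{\left(m{\left(n{\left(1 \right)} \right)},Y \right)} + x{\left(-582 \right)}} = \sqrt{\left(2 - 293\right) + 3 \left(-582\right)} = \sqrt{-291 - 1746} = \sqrt{-2037} = i \sqrt{2037}$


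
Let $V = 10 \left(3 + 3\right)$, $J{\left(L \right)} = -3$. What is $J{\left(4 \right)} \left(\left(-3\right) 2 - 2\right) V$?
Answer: $1440$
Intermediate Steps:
$V = 60$ ($V = 10 \cdot 6 = 60$)
$J{\left(4 \right)} \left(\left(-3\right) 2 - 2\right) V = - 3 \left(\left(-3\right) 2 - 2\right) 60 = - 3 \left(-6 - 2\right) 60 = \left(-3\right) \left(-8\right) 60 = 24 \cdot 60 = 1440$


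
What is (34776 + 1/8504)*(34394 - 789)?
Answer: 9938178203525/8504 ≈ 1.1686e+9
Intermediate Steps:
(34776 + 1/8504)*(34394 - 789) = (34776 + 1/8504)*33605 = (295735105/8504)*33605 = 9938178203525/8504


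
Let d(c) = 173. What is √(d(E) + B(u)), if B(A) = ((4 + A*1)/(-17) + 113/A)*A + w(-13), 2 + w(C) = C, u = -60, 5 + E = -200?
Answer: √21199/17 ≈ 8.5646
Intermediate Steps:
E = -205 (E = -5 - 200 = -205)
w(C) = -2 + C
B(A) = -15 + A*(-4/17 + 113/A - A/17) (B(A) = ((4 + A*1)/(-17) + 113/A)*A + (-2 - 13) = ((4 + A)*(-1/17) + 113/A)*A - 15 = ((-4/17 - A/17) + 113/A)*A - 15 = (-4/17 + 113/A - A/17)*A - 15 = A*(-4/17 + 113/A - A/17) - 15 = -15 + A*(-4/17 + 113/A - A/17))
√(d(E) + B(u)) = √(173 + (98 - 4/17*(-60) - 1/17*(-60)²)) = √(173 + (98 + 240/17 - 1/17*3600)) = √(173 + (98 + 240/17 - 3600/17)) = √(173 - 1694/17) = √(1247/17) = √21199/17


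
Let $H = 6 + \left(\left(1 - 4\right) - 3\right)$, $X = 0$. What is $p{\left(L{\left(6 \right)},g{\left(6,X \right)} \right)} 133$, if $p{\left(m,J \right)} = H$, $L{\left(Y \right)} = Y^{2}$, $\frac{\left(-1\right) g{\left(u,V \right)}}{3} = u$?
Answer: $0$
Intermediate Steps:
$g{\left(u,V \right)} = - 3 u$
$H = 0$ ($H = 6 - 6 = 0$)
$p{\left(m,J \right)} = 0$
$p{\left(L{\left(6 \right)},g{\left(6,X \right)} \right)} 133 = 0 \cdot 133 = 0$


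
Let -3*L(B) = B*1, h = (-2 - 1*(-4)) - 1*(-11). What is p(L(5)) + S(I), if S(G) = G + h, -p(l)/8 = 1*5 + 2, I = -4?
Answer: -47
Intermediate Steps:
h = 13 (h = (-2 + 4) + 11 = 2 + 11 = 13)
L(B) = -B/3
p(l) = -56 (p(l) = -8*(1*5 + 2) = -8*(5 + 2) = -8*7 = -56)
S(G) = 13 + G (S(G) = G + 13 = 13 + G)
p(L(5)) + S(I) = -56 + (13 - 4) = -56 + 9 = -47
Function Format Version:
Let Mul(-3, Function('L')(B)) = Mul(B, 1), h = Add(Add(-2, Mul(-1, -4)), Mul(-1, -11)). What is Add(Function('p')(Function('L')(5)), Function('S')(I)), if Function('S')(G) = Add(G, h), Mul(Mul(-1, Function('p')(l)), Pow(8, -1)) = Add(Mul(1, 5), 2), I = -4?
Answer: -47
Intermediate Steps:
h = 13 (h = Add(Add(-2, 4), 11) = Add(2, 11) = 13)
Function('L')(B) = Mul(Rational(-1, 3), B) (Function('L')(B) = Mul(Rational(-1, 3), Mul(B, 1)) = Mul(Rational(-1, 3), B))
Function('p')(l) = -56 (Function('p')(l) = Mul(-8, Add(Mul(1, 5), 2)) = Mul(-8, Add(5, 2)) = Mul(-8, 7) = -56)
Function('S')(G) = Add(13, G) (Function('S')(G) = Add(G, 13) = Add(13, G))
Add(Function('p')(Function('L')(5)), Function('S')(I)) = Add(-56, Add(13, -4)) = Add(-56, 9) = -47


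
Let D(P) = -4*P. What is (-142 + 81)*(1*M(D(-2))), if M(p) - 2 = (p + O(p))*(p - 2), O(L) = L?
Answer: -5978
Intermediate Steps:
M(p) = 2 + 2*p*(-2 + p) (M(p) = 2 + (p + p)*(p - 2) = 2 + (2*p)*(-2 + p) = 2 + 2*p*(-2 + p))
(-142 + 81)*(1*M(D(-2))) = (-142 + 81)*(1*(2 - (-16)*(-2) + 2*(-4*(-2))²)) = -61*(2 - 4*8 + 2*8²) = -61*(2 - 32 + 2*64) = -61*(2 - 32 + 128) = -61*98 = -5978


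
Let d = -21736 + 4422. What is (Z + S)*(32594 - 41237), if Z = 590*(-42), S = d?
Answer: 363818442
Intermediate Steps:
d = -17314
S = -17314
Z = -24780
(Z + S)*(32594 - 41237) = (-24780 - 17314)*(32594 - 41237) = -42094*(-8643) = 363818442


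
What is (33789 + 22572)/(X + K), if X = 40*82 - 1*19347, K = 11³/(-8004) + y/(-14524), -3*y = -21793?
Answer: -136499409597/38913911825 ≈ -3.5077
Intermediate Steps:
y = 21793/3 (y = -⅓*(-21793) = 21793/3 ≈ 7264.3)
K = -1614066/2421877 (K = 11³/(-8004) + (21793/3)/(-14524) = 1331*(-1/8004) + (21793/3)*(-1/14524) = -1331/8004 - 21793/43572 = -1614066/2421877 ≈ -0.66645)
X = -16067 (X = 3280 - 19347 = -16067)
(33789 + 22572)/(X + K) = (33789 + 22572)/(-16067 - 1614066/2421877) = 56361/(-38913911825/2421877) = 56361*(-2421877/38913911825) = -136499409597/38913911825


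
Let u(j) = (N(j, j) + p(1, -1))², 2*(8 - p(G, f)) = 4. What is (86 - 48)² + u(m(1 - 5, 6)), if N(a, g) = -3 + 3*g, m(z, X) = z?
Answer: 1525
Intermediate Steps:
p(G, f) = 6 (p(G, f) = 8 - ½*4 = 8 - 2 = 6)
u(j) = (3 + 3*j)² (u(j) = ((-3 + 3*j) + 6)² = (3 + 3*j)²)
(86 - 48)² + u(m(1 - 5, 6)) = (86 - 48)² + 9*(1 + (1 - 5))² = 38² + 9*(1 - 4)² = 1444 + 9*(-3)² = 1444 + 9*9 = 1444 + 81 = 1525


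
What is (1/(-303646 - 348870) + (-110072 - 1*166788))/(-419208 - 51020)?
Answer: 180655579761/306831293648 ≈ 0.58878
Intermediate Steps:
(1/(-303646 - 348870) + (-110072 - 1*166788))/(-419208 - 51020) = (1/(-652516) + (-110072 - 166788))/(-470228) = (-1/652516 - 276860)*(-1/470228) = -180655579761/652516*(-1/470228) = 180655579761/306831293648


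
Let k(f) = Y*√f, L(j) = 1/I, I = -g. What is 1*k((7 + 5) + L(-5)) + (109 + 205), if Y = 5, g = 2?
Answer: 314 + 5*√46/2 ≈ 330.96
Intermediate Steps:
I = -2 (I = -1*2 = -2)
L(j) = -½ (L(j) = 1/(-2) = -½)
k(f) = 5*√f
1*k((7 + 5) + L(-5)) + (109 + 205) = 1*(5*√((7 + 5) - ½)) + (109 + 205) = 1*(5*√(12 - ½)) + 314 = 1*(5*√(23/2)) + 314 = 1*(5*(√46/2)) + 314 = 1*(5*√46/2) + 314 = 5*√46/2 + 314 = 314 + 5*√46/2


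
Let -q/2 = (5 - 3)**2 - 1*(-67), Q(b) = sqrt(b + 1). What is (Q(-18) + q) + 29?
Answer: -113 + I*sqrt(17) ≈ -113.0 + 4.1231*I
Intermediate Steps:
Q(b) = sqrt(1 + b)
q = -142 (q = -2*((5 - 3)**2 - 1*(-67)) = -2*(2**2 + 67) = -2*(4 + 67) = -2*71 = -142)
(Q(-18) + q) + 29 = (sqrt(1 - 18) - 142) + 29 = (sqrt(-17) - 142) + 29 = (I*sqrt(17) - 142) + 29 = (-142 + I*sqrt(17)) + 29 = -113 + I*sqrt(17)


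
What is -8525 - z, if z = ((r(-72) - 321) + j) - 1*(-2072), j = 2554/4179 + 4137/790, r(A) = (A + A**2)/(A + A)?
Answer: -16913697644/1650705 ≈ -10246.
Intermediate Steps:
r(A) = (A + A**2)/(2*A) (r(A) = (A + A**2)/((2*A)) = (A + A**2)*(1/(2*A)) = (A + A**2)/(2*A))
j = 19306183/3301410 (j = 2554*(1/4179) + 4137*(1/790) = 2554/4179 + 4137/790 = 19306183/3301410 ≈ 5.8479)
z = 2841437519/1650705 (z = (((1/2 + (1/2)*(-72)) - 321) + 19306183/3301410) - 1*(-2072) = (((1/2 - 36) - 321) + 19306183/3301410) + 2072 = ((-71/2 - 321) + 19306183/3301410) + 2072 = (-713/2 + 19306183/3301410) + 2072 = -578823241/1650705 + 2072 = 2841437519/1650705 ≈ 1721.3)
-8525 - z = -8525 - 1*2841437519/1650705 = -8525 - 2841437519/1650705 = -16913697644/1650705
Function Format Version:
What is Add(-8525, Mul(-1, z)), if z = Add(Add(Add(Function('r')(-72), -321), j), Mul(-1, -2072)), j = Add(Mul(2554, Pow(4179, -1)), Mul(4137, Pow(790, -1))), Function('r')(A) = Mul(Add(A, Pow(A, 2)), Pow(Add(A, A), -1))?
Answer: Rational(-16913697644, 1650705) ≈ -10246.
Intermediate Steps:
Function('r')(A) = Mul(Rational(1, 2), Pow(A, -1), Add(A, Pow(A, 2))) (Function('r')(A) = Mul(Add(A, Pow(A, 2)), Pow(Mul(2, A), -1)) = Mul(Add(A, Pow(A, 2)), Mul(Rational(1, 2), Pow(A, -1))) = Mul(Rational(1, 2), Pow(A, -1), Add(A, Pow(A, 2))))
j = Rational(19306183, 3301410) (j = Add(Mul(2554, Rational(1, 4179)), Mul(4137, Rational(1, 790))) = Add(Rational(2554, 4179), Rational(4137, 790)) = Rational(19306183, 3301410) ≈ 5.8479)
z = Rational(2841437519, 1650705) (z = Add(Add(Add(Add(Rational(1, 2), Mul(Rational(1, 2), -72)), -321), Rational(19306183, 3301410)), Mul(-1, -2072)) = Add(Add(Add(Add(Rational(1, 2), -36), -321), Rational(19306183, 3301410)), 2072) = Add(Add(Add(Rational(-71, 2), -321), Rational(19306183, 3301410)), 2072) = Add(Add(Rational(-713, 2), Rational(19306183, 3301410)), 2072) = Add(Rational(-578823241, 1650705), 2072) = Rational(2841437519, 1650705) ≈ 1721.3)
Add(-8525, Mul(-1, z)) = Add(-8525, Mul(-1, Rational(2841437519, 1650705))) = Add(-8525, Rational(-2841437519, 1650705)) = Rational(-16913697644, 1650705)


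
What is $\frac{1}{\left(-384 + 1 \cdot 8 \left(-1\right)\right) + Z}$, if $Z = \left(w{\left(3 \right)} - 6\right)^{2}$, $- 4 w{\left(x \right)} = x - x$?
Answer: $- \frac{1}{356} \approx -0.002809$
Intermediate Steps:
$w{\left(x \right)} = 0$ ($w{\left(x \right)} = - \frac{x - x}{4} = \left(- \frac{1}{4}\right) 0 = 0$)
$Z = 36$ ($Z = \left(0 - 6\right)^{2} = \left(-6\right)^{2} = 36$)
$\frac{1}{\left(-384 + 1 \cdot 8 \left(-1\right)\right) + Z} = \frac{1}{\left(-384 + 1 \cdot 8 \left(-1\right)\right) + 36} = \frac{1}{\left(-384 + 8 \left(-1\right)\right) + 36} = \frac{1}{\left(-384 - 8\right) + 36} = \frac{1}{-392 + 36} = \frac{1}{-356} = - \frac{1}{356}$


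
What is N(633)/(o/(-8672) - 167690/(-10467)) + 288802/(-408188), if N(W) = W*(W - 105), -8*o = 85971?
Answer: 49531728279875130455/2558016209858318 ≈ 19363.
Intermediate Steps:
o = -85971/8 (o = -⅛*85971 = -85971/8 ≈ -10746.)
N(W) = W*(-105 + W)
N(633)/(o/(-8672) - 167690/(-10467)) + 288802/(-408188) = (633*(-105 + 633))/(-85971/8/(-8672) - 167690/(-10467)) + 288802/(-408188) = (633*528)/(-85971/8*(-1/8672) - 167690*(-1/10467)) + 288802*(-1/408188) = 334224/(85971/69376 + 167690/10467) - 144401/204094 = 334224/(12533519897/726158592) - 144401/204094 = 334224*(726158592/12533519897) - 144401/204094 = 242699629252608/12533519897 - 144401/204094 = 49531728279875130455/2558016209858318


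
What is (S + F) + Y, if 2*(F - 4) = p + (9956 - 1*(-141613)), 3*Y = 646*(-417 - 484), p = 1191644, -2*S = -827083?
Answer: 2673410/3 ≈ 8.9114e+5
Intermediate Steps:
S = 827083/2 (S = -½*(-827083) = 827083/2 ≈ 4.1354e+5)
Y = -582046/3 (Y = (646*(-417 - 484))/3 = (646*(-901))/3 = (⅓)*(-582046) = -582046/3 ≈ -1.9402e+5)
F = 1343221/2 (F = 4 + (1191644 + (9956 - 1*(-141613)))/2 = 4 + (1191644 + (9956 + 141613))/2 = 4 + (1191644 + 151569)/2 = 4 + (½)*1343213 = 4 + 1343213/2 = 1343221/2 ≈ 6.7161e+5)
(S + F) + Y = (827083/2 + 1343221/2) - 582046/3 = 1085152 - 582046/3 = 2673410/3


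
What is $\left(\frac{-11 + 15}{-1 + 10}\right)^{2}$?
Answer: $\frac{16}{81} \approx 0.19753$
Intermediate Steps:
$\left(\frac{-11 + 15}{-1 + 10}\right)^{2} = \left(\frac{4}{9}\right)^{2} = \frac{16}{81}$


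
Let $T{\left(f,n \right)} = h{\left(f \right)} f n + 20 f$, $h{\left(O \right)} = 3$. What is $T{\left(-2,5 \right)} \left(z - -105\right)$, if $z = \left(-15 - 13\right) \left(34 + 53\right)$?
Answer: $163170$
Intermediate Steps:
$z = -2436$ ($z = \left(-28\right) 87 = -2436$)
$T{\left(f,n \right)} = 20 f + 3 f n$ ($T{\left(f,n \right)} = 3 f n + 20 f = 20 f + 3 f n$)
$T{\left(-2,5 \right)} \left(z - -105\right) = - 2 \left(20 + 3 \cdot 5\right) \left(-2436 - -105\right) = - 2 \left(20 + 15\right) \left(-2436 + 105\right) = \left(-2\right) 35 \left(-2331\right) = \left(-70\right) \left(-2331\right) = 163170$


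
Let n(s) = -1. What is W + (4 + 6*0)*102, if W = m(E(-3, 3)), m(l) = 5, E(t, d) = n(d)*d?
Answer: 413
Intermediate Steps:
E(t, d) = -d
W = 5
W + (4 + 6*0)*102 = 5 + (4 + 6*0)*102 = 5 + (4 + 0)*102 = 5 + 4*102 = 5 + 408 = 413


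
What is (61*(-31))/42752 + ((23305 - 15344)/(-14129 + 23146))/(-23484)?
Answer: -5273282695/119117888256 ≈ -0.044269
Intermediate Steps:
(61*(-31))/42752 + ((23305 - 15344)/(-14129 + 23146))/(-23484) = -1891*1/42752 + (7961/9017)*(-1/23484) = -1891/42752 + (7961*(1/9017))*(-1/23484) = -1891/42752 + (7961/9017)*(-1/23484) = -1891/42752 - 419/11145012 = -5273282695/119117888256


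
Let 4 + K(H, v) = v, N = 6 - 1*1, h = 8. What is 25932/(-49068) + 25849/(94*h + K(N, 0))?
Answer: 104080133/3058572 ≈ 34.029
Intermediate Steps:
N = 5 (N = 6 - 1 = 5)
K(H, v) = -4 + v
25932/(-49068) + 25849/(94*h + K(N, 0)) = 25932/(-49068) + 25849/(94*8 + (-4 + 0)) = 25932*(-1/49068) + 25849/(752 - 4) = -2161/4089 + 25849/748 = 104080133/3058572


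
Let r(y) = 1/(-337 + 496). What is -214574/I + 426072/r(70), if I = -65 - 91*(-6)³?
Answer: 1327200857194/19591 ≈ 6.7745e+7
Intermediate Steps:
r(y) = 1/159
I = 19591 (I = -65 - 91*(-216) = -65 + 19656 = 19591)
-214574/I + 426072/r(70) = -214574/19591 + 426072/(1/159) = -214574*1/19591 + 426072*159 = -214574/19591 + 67745448 = 1327200857194/19591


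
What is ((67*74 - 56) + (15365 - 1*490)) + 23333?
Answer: 43110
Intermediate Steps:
((67*74 - 56) + (15365 - 1*490)) + 23333 = ((4958 - 56) + (15365 - 490)) + 23333 = (4902 + 14875) + 23333 = 19777 + 23333 = 43110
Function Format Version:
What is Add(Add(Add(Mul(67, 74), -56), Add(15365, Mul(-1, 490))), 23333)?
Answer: 43110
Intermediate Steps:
Add(Add(Add(Mul(67, 74), -56), Add(15365, Mul(-1, 490))), 23333) = Add(Add(Add(4958, -56), Add(15365, -490)), 23333) = Add(Add(4902, 14875), 23333) = Add(19777, 23333) = 43110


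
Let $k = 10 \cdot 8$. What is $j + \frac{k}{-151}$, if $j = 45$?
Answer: $\frac{6715}{151} \approx 44.47$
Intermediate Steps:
$k = 80$
$j + \frac{k}{-151} = 45 + \frac{1}{-151} \cdot 80 = 45 - \frac{80}{151} = \frac{6715}{151}$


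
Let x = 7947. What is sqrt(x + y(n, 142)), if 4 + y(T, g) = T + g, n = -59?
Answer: sqrt(8026) ≈ 89.588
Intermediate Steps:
y(T, g) = -4 + T + g (y(T, g) = -4 + (T + g) = -4 + T + g)
sqrt(x + y(n, 142)) = sqrt(7947 + (-4 - 59 + 142)) = sqrt(7947 + 79) = sqrt(8026)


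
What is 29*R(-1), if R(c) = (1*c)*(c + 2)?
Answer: -29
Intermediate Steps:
R(c) = c*(2 + c)
29*R(-1) = 29*(-(2 - 1)) = 29*(-1*1) = 29*(-1) = -29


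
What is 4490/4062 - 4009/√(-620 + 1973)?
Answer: 2245/2031 - 4009*√1353/1353 ≈ -107.88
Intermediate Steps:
4490/4062 - 4009/√(-620 + 1973) = 4490*(1/4062) - 4009*√1353/1353 = 2245/2031 - 4009*√1353/1353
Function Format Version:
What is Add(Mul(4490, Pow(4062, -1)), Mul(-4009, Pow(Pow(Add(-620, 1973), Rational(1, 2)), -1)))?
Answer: Add(Rational(2245, 2031), Mul(Rational(-4009, 1353), Pow(1353, Rational(1, 2)))) ≈ -107.88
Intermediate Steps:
Add(Mul(4490, Pow(4062, -1)), Mul(-4009, Pow(Pow(Add(-620, 1973), Rational(1, 2)), -1))) = Add(Mul(4490, Rational(1, 4062)), Mul(-4009, Pow(Pow(1353, Rational(1, 2)), -1))) = Add(Rational(2245, 2031), Mul(-4009, Mul(Rational(1, 1353), Pow(1353, Rational(1, 2))))) = Add(Rational(2245, 2031), Mul(Rational(-4009, 1353), Pow(1353, Rational(1, 2))))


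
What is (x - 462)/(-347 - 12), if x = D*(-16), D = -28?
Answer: 14/359 ≈ 0.038997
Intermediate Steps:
x = 448 (x = -28*(-16) = 448)
(x - 462)/(-347 - 12) = (448 - 462)/(-347 - 12) = -14/(-359) = -14*(-1/359) = 14/359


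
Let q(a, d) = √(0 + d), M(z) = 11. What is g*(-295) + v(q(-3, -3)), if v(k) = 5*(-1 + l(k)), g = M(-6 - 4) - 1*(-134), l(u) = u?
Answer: -42780 + 5*I*√3 ≈ -42780.0 + 8.6602*I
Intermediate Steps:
q(a, d) = √d
g = 145 (g = 11 - 1*(-134) = 11 + 134 = 145)
v(k) = -5 + 5*k (v(k) = 5*(-1 + k) = -5 + 5*k)
g*(-295) + v(q(-3, -3)) = 145*(-295) + (-5 + 5*√(-3)) = -42775 + (-5 + 5*(I*√3)) = -42775 + (-5 + 5*I*√3) = -42780 + 5*I*√3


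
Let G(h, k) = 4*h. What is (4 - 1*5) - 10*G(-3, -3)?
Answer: 119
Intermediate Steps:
(4 - 1*5) - 10*G(-3, -3) = (4 - 1*5) - 40*(-3) = (4 - 5) - 10*(-12) = -1 + 120 = 119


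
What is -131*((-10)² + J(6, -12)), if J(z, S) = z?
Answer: -13886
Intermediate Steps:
-131*((-10)² + J(6, -12)) = -131*((-10)² + 6) = -131*(100 + 6) = -131*106 = -1*13886 = -13886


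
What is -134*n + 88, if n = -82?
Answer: 11076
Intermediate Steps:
-134*n + 88 = -134*(-82) + 88 = 10988 + 88 = 11076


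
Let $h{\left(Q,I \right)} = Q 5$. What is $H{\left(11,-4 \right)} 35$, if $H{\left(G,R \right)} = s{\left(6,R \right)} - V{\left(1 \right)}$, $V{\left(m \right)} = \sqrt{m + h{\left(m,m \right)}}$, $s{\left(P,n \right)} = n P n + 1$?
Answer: $3395 - 35 \sqrt{6} \approx 3309.3$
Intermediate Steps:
$h{\left(Q,I \right)} = 5 Q$
$s{\left(P,n \right)} = 1 + P n^{2}$ ($s{\left(P,n \right)} = P n n + 1 = P n^{2} + 1 = 1 + P n^{2}$)
$V{\left(m \right)} = \sqrt{6} \sqrt{m}$ ($V{\left(m \right)} = \sqrt{m + 5 m} = \sqrt{6 m} = \sqrt{6} \sqrt{m}$)
$H{\left(G,R \right)} = 1 - \sqrt{6} + 6 R^{2}$ ($H{\left(G,R \right)} = \left(1 + 6 R^{2}\right) - \sqrt{6} \sqrt{1} = \left(1 + 6 R^{2}\right) - \sqrt{6} \cdot 1 = \left(1 + 6 R^{2}\right) - \sqrt{6} = 1 - \sqrt{6} + 6 R^{2}$)
$H{\left(11,-4 \right)} 35 = \left(1 - \sqrt{6} + 6 \left(-4\right)^{2}\right) 35 = \left(1 - \sqrt{6} + 6 \cdot 16\right) 35 = \left(1 - \sqrt{6} + 96\right) 35 = \left(97 - \sqrt{6}\right) 35 = 3395 - 35 \sqrt{6}$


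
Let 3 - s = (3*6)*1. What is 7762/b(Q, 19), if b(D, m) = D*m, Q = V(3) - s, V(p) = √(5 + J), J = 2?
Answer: 58215/2071 - 3881*√7/2071 ≈ 23.152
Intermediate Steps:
s = -15 (s = 3 - 3*6 = 3 - 18 = -15)
V(p) = √7 (V(p) = √(5 + 2) = √7)
Q = 15 + √7 (Q = √7 - 1*(-15) = √7 + 15 = 15 + √7 ≈ 17.646)
7762/b(Q, 19) = 7762/(((15 + √7)*19)) = 7762/(285 + 19*√7)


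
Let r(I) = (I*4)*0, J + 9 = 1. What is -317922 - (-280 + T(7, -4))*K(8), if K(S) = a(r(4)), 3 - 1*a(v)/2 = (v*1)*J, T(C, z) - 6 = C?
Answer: -316320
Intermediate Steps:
J = -8 (J = -9 + 1 = -8)
r(I) = 0 (r(I) = (4*I)*0 = 0)
T(C, z) = 6 + C
a(v) = 6 + 16*v (a(v) = 6 - 2*v*1*(-8) = 6 - 2*v*(-8) = 6 - (-16)*v = 6 + 16*v)
K(S) = 6 (K(S) = 6 + 16*0 = 6 + 0 = 6)
-317922 - (-280 + T(7, -4))*K(8) = -317922 - (-280 + (6 + 7))*6 = -317922 - (-280 + 13)*6 = -317922 - (-267)*6 = -317922 - 1*(-1602) = -317922 + 1602 = -316320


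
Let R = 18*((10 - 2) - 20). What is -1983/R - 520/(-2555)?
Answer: 345259/36792 ≈ 9.3841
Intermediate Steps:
R = -216 (R = 18*(8 - 20) = 18*(-12) = -216)
-1983/R - 520/(-2555) = -1983/(-216) - 520/(-2555) = -1983*(-1/216) - 520*(-1/2555) = 661/72 + 104/511 = 345259/36792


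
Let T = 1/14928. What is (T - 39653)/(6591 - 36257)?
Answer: 591939983/442854048 ≈ 1.3366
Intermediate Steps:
T = 1/14928 ≈ 6.6988e-5
(T - 39653)/(6591 - 36257) = (1/14928 - 39653)/(6591 - 36257) = -591939983/14928/(-29666) = -591939983/14928*(-1/29666) = 591939983/442854048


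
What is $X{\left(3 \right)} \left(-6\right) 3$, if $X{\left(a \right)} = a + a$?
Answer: $-108$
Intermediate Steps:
$X{\left(a \right)} = 2 a$
$X{\left(3 \right)} \left(-6\right) 3 = 2 \cdot 3 \left(-6\right) 3 = 6 \left(-6\right) 3 = \left(-36\right) 3 = -108$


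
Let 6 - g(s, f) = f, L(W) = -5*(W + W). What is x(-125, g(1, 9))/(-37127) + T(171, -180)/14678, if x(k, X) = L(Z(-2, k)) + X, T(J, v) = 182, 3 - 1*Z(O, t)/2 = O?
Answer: 4134474/272475053 ≈ 0.015174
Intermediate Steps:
Z(O, t) = 6 - 2*O
L(W) = -10*W
g(s, f) = 6 - f
x(k, X) = -100 + X (x(k, X) = -10*(6 - 2*(-2)) + X = -10*(6 + 4) + X = -10*10 + X = -100 + X)
x(-125, g(1, 9))/(-37127) + T(171, -180)/14678 = (-100 + (6 - 1*9))/(-37127) + 182/14678 = (-100 + (6 - 9))*(-1/37127) + 182*(1/14678) = (-100 - 3)*(-1/37127) + 91/7339 = -103*(-1/37127) + 91/7339 = 103/37127 + 91/7339 = 4134474/272475053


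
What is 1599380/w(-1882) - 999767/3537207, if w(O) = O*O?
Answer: 529059849988/3132129591567 ≈ 0.16891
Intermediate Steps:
w(O) = O²
1599380/w(-1882) - 999767/3537207 = 1599380/((-1882)²) - 999767/3537207 = 1599380/3541924 - 999767*1/3537207 = 1599380*(1/3541924) - 999767/3537207 = 399845/885481 - 999767/3537207 = 529059849988/3132129591567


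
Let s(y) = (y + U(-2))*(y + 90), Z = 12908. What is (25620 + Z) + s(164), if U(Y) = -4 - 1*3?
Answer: 78406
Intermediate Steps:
U(Y) = -7 (U(Y) = -4 - 3 = -7)
s(y) = (-7 + y)*(90 + y) (s(y) = (y - 7)*(y + 90) = (-7 + y)*(90 + y))
(25620 + Z) + s(164) = (25620 + 12908) + (-630 + 164² + 83*164) = 38528 + (-630 + 26896 + 13612) = 38528 + 39878 = 78406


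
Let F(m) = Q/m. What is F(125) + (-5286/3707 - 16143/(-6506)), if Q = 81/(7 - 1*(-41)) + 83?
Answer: 8358231041/4823548400 ≈ 1.7328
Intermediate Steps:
Q = 1355/16 (Q = 81/(7 + 41) + 83 = 81/48 + 83 = 81*(1/48) + 83 = 27/16 + 83 = 1355/16 ≈ 84.688)
F(m) = 1355/(16*m)
F(125) + (-5286/3707 - 16143/(-6506)) = (1355/16)/125 + (-5286/3707 - 16143/(-6506)) = (1355/16)*(1/125) + (-5286*1/3707 - 16143*(-1/6506)) = 271/400 + (-5286/3707 + 16143/6506) = 271/400 + 25451385/24117742 = 8358231041/4823548400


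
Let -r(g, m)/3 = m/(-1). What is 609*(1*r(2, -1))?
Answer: -1827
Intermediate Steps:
r(g, m) = 3*m (r(g, m) = -3*m/(-1) = -3*m*(-1) = -(-3)*m = 3*m)
609*(1*r(2, -1)) = 609*(1*(3*(-1))) = 609*(1*(-3)) = 609*(-3) = -1827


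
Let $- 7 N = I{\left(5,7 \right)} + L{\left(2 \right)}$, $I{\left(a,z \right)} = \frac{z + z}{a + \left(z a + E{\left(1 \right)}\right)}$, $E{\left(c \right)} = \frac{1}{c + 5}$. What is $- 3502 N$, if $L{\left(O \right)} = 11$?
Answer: $\frac{9577970}{1687} \approx 5677.5$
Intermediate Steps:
$E{\left(c \right)} = \frac{1}{5 + c}$
$I{\left(a,z \right)} = \frac{2 z}{\frac{1}{6} + a + a z}$ ($I{\left(a,z \right)} = \frac{z + z}{a + \left(z a + \frac{1}{5 + 1}\right)} = \frac{2 z}{a + \left(a z + \frac{1}{6}\right)} = \frac{2 z}{a + \left(\frac{1}{6} + a z\right)} = \frac{2 z}{\frac{1}{6} + a + a z}$)
$N = - \frac{2735}{1687}$ ($N = - \frac{12 \cdot 7 \frac{1}{1 + 6 \cdot 5 + 6 \cdot 5 \cdot 7} + 11}{7} = - \frac{12 \cdot 7 \frac{1}{1 + 30 + 210} + 11}{7} = - \frac{12 \cdot 7 \cdot \frac{1}{241} + 11}{7} = - \frac{\frac{84}{241} + 11}{7} = \left(- \frac{1}{7}\right) \frac{2735}{241} = - \frac{2735}{1687} \approx -1.6212$)
$- 3502 N = \left(-3502\right) \left(- \frac{2735}{1687}\right) = \frac{9577970}{1687}$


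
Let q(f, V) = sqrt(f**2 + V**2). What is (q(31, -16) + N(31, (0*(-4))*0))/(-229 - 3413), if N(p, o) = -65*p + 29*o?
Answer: 2015/3642 - sqrt(1217)/3642 ≈ 0.54369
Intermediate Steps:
q(f, V) = sqrt(V**2 + f**2)
(q(31, -16) + N(31, (0*(-4))*0))/(-229 - 3413) = (sqrt((-16)**2 + 31**2) + (-65*31 + 29*((0*(-4))*0)))/(-229 - 3413) = (sqrt(256 + 961) + (-2015 + 29*(0*0)))/(-3642) = (sqrt(1217) + (-2015 + 29*0))*(-1/3642) = (sqrt(1217) + (-2015 + 0))*(-1/3642) = (sqrt(1217) - 2015)*(-1/3642) = (-2015 + sqrt(1217))*(-1/3642) = 2015/3642 - sqrt(1217)/3642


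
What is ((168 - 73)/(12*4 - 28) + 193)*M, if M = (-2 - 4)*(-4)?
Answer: 4746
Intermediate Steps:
M = 24 (M = -6*(-4) = 24)
((168 - 73)/(12*4 - 28) + 193)*M = ((168 - 73)/(12*4 - 28) + 193)*24 = (95/(48 - 28) + 193)*24 = (95/20 + 193)*24 = (95*(1/20) + 193)*24 = (19/4 + 193)*24 = (791/4)*24 = 4746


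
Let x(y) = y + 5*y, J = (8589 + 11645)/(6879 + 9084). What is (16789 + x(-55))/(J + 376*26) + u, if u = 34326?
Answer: 5357676777189/156074522 ≈ 34328.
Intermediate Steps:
J = 20234/15963 ≈ 1.2676
x(y) = 6*y
(16789 + x(-55))/(J + 376*26) + u = (16789 + 6*(-55))/(20234/15963 + 376*26) + 34326 = (16789 - 330)/(20234/15963 + 9776) + 34326 = 16459/(156074522/15963) + 34326 = 16459*(15963/156074522) + 34326 = 262735017/156074522 + 34326 = 5357676777189/156074522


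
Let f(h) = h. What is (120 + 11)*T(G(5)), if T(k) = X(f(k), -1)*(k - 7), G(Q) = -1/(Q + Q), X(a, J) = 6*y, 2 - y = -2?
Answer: -111612/5 ≈ -22322.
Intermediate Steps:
y = 4 (y = 2 - 1*(-2) = 2 + 2 = 4)
X(a, J) = 24 (X(a, J) = 6*4 = 24)
G(Q) = -1/(2*Q)
T(k) = -168 + 24*k (T(k) = 24*(k - 7) = 24*(-7 + k) = -168 + 24*k)
(120 + 11)*T(G(5)) = (120 + 11)*(-168 + 24*(-½/5)) = 131*(-168 + 24*(-½*⅕)) = 131*(-168 + 24*(-⅒)) = 131*(-168 - 12/5) = 131*(-852/5) = -111612/5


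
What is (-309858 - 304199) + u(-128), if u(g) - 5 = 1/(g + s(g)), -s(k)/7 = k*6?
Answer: -3222544895/5248 ≈ -6.1405e+5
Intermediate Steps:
s(k) = -42*k (s(k) = -7*k*6 = -42*k)
u(g) = 5 - 1/(41*g) (u(g) = 5 + 1/(g - 42*g) = 5 + 1/(-41*g) = 5 - 1/(41*g))
(-309858 - 304199) + u(-128) = (-309858 - 304199) + (5 - 1/41/(-128)) = -614057 + (5 - 1/41*(-1/128)) = -614057 + (5 + 1/5248) = -614057 + 26241/5248 = -3222544895/5248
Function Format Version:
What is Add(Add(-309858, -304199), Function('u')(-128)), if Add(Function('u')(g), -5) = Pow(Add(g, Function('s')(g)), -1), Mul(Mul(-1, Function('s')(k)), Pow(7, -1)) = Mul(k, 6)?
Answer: Rational(-3222544895, 5248) ≈ -6.1405e+5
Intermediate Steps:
Function('s')(k) = Mul(-42, k) (Function('s')(k) = Mul(-7, Mul(k, 6)) = Mul(-7, Mul(6, k)) = Mul(-42, k))
Function('u')(g) = Add(5, Mul(Rational(-1, 41), Pow(g, -1))) (Function('u')(g) = Add(5, Pow(Add(g, Mul(-42, g)), -1)) = Add(5, Pow(Mul(-41, g), -1)) = Add(5, Mul(Rational(-1, 41), Pow(g, -1))))
Add(Add(-309858, -304199), Function('u')(-128)) = Add(Add(-309858, -304199), Add(5, Mul(Rational(-1, 41), Pow(-128, -1)))) = Add(-614057, Add(5, Mul(Rational(-1, 41), Rational(-1, 128)))) = Add(-614057, Add(5, Rational(1, 5248))) = Add(-614057, Rational(26241, 5248)) = Rational(-3222544895, 5248)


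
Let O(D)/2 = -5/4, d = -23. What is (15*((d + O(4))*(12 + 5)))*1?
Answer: -13005/2 ≈ -6502.5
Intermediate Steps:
O(D) = -5/2 (O(D) = 2*(-5/4) = -5/2)
(15*((d + O(4))*(12 + 5)))*1 = (15*((-23 - 5/2)*(12 + 5)))*1 = (15*(-51/2*17))*1 = (15*(-867/2))*1 = -13005/2*1 = -13005/2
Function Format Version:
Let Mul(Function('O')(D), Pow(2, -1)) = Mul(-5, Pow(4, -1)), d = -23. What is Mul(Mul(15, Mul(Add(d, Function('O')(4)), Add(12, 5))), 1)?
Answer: Rational(-13005, 2) ≈ -6502.5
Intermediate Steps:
Function('O')(D) = Rational(-5, 2) (Function('O')(D) = Mul(2, Mul(-5, Pow(4, -1))) = Mul(2, Mul(-5, Rational(1, 4))) = Mul(2, Rational(-5, 4)) = Rational(-5, 2))
Mul(Mul(15, Mul(Add(d, Function('O')(4)), Add(12, 5))), 1) = Mul(Mul(15, Mul(Add(-23, Rational(-5, 2)), Add(12, 5))), 1) = Mul(Mul(15, Mul(Rational(-51, 2), 17)), 1) = Mul(Mul(15, Rational(-867, 2)), 1) = Mul(Rational(-13005, 2), 1) = Rational(-13005, 2)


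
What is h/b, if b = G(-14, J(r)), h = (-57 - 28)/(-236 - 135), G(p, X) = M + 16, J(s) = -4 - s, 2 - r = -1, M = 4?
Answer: 17/1484 ≈ 0.011456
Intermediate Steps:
r = 3 (r = 2 - 1*(-1) = 2 + 1 = 3)
G(p, X) = 20 (G(p, X) = 4 + 16 = 20)
h = 85/371 (h = -85/(-371) = -85*(-1/371) = 85/371 ≈ 0.22911)
b = 20
h/b = (85/371)/20 = (85/371)*(1/20) = 17/1484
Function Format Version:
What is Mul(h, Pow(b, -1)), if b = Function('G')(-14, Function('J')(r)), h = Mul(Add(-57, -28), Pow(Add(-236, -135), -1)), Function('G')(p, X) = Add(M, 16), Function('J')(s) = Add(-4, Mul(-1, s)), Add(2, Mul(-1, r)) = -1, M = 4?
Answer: Rational(17, 1484) ≈ 0.011456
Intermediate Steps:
r = 3 (r = Add(2, Mul(-1, -1)) = Add(2, 1) = 3)
Function('G')(p, X) = 20 (Function('G')(p, X) = Add(4, 16) = 20)
h = Rational(85, 371) (h = Mul(-85, Pow(-371, -1)) = Mul(-85, Rational(-1, 371)) = Rational(85, 371) ≈ 0.22911)
b = 20
Mul(h, Pow(b, -1)) = Mul(Rational(85, 371), Pow(20, -1)) = Mul(Rational(85, 371), Rational(1, 20)) = Rational(17, 1484)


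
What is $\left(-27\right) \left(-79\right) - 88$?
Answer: $2045$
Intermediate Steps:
$\left(-27\right) \left(-79\right) - 88 = 2133 - 88 = 2045$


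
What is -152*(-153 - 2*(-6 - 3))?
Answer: 20520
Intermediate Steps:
-152*(-153 - 2*(-6 - 3)) = -152*(-153 - 2*(-9)) = -152*(-153 + 18) = -152*(-135) = 20520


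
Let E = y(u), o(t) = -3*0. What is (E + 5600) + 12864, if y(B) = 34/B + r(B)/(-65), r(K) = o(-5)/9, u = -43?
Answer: 793918/43 ≈ 18463.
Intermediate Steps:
o(t) = 0
r(K) = 0 (r(K) = 0/9 = 0*(1/9) = 0)
y(B) = 34/B (y(B) = 34/B + 0/(-65) = 34/B + 0*(-1/65) = 34/B + 0 = 34/B)
E = -34/43 (E = 34/(-43) = 34*(-1/43) = -34/43 ≈ -0.79070)
(E + 5600) + 12864 = (-34/43 + 5600) + 12864 = 240766/43 + 12864 = 793918/43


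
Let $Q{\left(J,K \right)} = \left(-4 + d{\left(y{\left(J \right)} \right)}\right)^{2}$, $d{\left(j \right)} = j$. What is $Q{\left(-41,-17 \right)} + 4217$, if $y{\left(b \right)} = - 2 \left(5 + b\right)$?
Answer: $8841$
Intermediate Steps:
$y{\left(b \right)} = -10 - 2 b$
$Q{\left(J,K \right)} = \left(-14 - 2 J\right)^{2}$ ($Q{\left(J,K \right)} = \left(-4 - \left(10 + 2 J\right)\right)^{2} = \left(-14 - 2 J\right)^{2}$)
$Q{\left(-41,-17 \right)} + 4217 = 4 \left(7 - 41\right)^{2} + 4217 = 4 \left(-34\right)^{2} + 4217 = 4 \cdot 1156 + 4217 = 4624 + 4217 = 8841$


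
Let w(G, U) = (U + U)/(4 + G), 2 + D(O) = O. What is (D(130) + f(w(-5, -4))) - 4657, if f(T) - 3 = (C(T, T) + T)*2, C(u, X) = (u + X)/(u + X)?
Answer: -4508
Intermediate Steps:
D(O) = -2 + O
w(G, U) = 2*U/(4 + G) (w(G, U) = (2*U)/(4 + G) = 2*U/(4 + G))
C(u, X) = 1 (C(u, X) = (X + u)/(X + u) = 1)
f(T) = 5 + 2*T (f(T) = 3 + (1 + T)*2 = 3 + (2 + 2*T) = 5 + 2*T)
(D(130) + f(w(-5, -4))) - 4657 = ((-2 + 130) + (5 + 2*(2*(-4)/(4 - 5)))) - 4657 = (128 + (5 + 2*(2*(-4)/(-1)))) - 4657 = (128 + (5 + 2*(2*(-4)*(-1)))) - 4657 = (128 + (5 + 2*8)) - 4657 = (128 + (5 + 16)) - 4657 = (128 + 21) - 4657 = 149 - 4657 = -4508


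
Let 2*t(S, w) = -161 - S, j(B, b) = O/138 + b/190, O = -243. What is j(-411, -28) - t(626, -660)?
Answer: 855628/2185 ≈ 391.59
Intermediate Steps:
j(B, b) = -81/46 + b/190 (j(B, b) = -243/138 + b/190 = -243*1/138 + b*(1/190) = -81/46 + b/190)
t(S, w) = -161/2 - S/2 (t(S, w) = (-161 - S)/2 = -161/2 - S/2)
j(-411, -28) - t(626, -660) = (-81/46 + (1/190)*(-28)) - (-161/2 - ½*626) = (-81/46 - 14/95) - (-161/2 - 313) = -8339/4370 - 1*(-787/2) = -8339/4370 + 787/2 = 855628/2185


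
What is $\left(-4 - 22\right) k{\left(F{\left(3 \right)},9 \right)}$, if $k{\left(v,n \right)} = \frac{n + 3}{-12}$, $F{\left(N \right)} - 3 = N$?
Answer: $26$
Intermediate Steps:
$F{\left(N \right)} = 3 + N$
$k{\left(v,n \right)} = - \frac{1}{4} - \frac{n}{12}$ ($k{\left(v,n \right)} = \left(3 + n\right) \left(- \frac{1}{12}\right) = - \frac{1}{4} - \frac{n}{12}$)
$\left(-4 - 22\right) k{\left(F{\left(3 \right)},9 \right)} = \left(-4 - 22\right) \left(- \frac{1}{4} - \frac{3}{4}\right) = - 26 \left(- \frac{1}{4} - \frac{3}{4}\right) = \left(-26\right) \left(-1\right) = 26$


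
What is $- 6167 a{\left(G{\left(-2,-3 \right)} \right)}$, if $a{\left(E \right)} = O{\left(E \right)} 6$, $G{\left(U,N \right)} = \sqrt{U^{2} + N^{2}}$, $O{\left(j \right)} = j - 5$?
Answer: $185010 - 37002 \sqrt{13} \approx 51597.0$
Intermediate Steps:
$O{\left(j \right)} = -5 + j$ ($O{\left(j \right)} = j - 5 = -5 + j$)
$G{\left(U,N \right)} = \sqrt{N^{2} + U^{2}}$
$a{\left(E \right)} = -30 + 6 E$ ($a{\left(E \right)} = \left(-5 + E\right) 6 = -30 + 6 E$)
$- 6167 a{\left(G{\left(-2,-3 \right)} \right)} = - 6167 \left(-30 + 6 \sqrt{\left(-3\right)^{2} + \left(-2\right)^{2}}\right) = - 6167 \left(-30 + 6 \sqrt{9 + 4}\right) = - 6167 \left(-30 + 6 \sqrt{13}\right) = 185010 - 37002 \sqrt{13}$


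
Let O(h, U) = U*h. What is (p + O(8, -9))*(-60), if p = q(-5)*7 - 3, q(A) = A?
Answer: 6600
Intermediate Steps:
p = -38 (p = -5*7 - 3 = -35 - 3 = -38)
(p + O(8, -9))*(-60) = (-38 - 9*8)*(-60) = (-38 - 72)*(-60) = -110*(-60) = 6600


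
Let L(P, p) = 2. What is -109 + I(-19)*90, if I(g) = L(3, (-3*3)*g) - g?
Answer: 1781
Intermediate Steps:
I(g) = 2 - g
-109 + I(-19)*90 = -109 + (2 - 1*(-19))*90 = -109 + (2 + 19)*90 = -109 + 21*90 = -109 + 1890 = 1781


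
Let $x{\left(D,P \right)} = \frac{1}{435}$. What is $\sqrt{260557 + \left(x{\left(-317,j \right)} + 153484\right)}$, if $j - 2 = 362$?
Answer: $\frac{2 \sqrt{19586727165}}{435} \approx 643.46$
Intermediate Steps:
$j = 364$ ($j = 2 + 362 = 364$)
$x{\left(D,P \right)} = \frac{1}{435}$
$\sqrt{260557 + \left(x{\left(-317,j \right)} + 153484\right)} = \sqrt{260557 + \left(\frac{1}{435} + 153484\right)} = \sqrt{260557 + \frac{66765541}{435}} = \sqrt{\frac{180107836}{435}} = \frac{2 \sqrt{19586727165}}{435}$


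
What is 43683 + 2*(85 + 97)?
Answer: 44047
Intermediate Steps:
43683 + 2*(85 + 97) = 43683 + 2*182 = 43683 + 364 = 44047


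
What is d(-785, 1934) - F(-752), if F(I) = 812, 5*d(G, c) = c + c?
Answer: -192/5 ≈ -38.400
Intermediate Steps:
d(G, c) = 2*c/5 (d(G, c) = (c + c)/5 = (2*c)/5 = 2*c/5)
d(-785, 1934) - F(-752) = (⅖)*1934 - 1*812 = 3868/5 - 812 = -192/5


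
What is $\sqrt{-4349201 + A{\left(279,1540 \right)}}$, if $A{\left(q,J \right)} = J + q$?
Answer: $i \sqrt{4347382} \approx 2085.0 i$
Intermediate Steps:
$\sqrt{-4349201 + A{\left(279,1540 \right)}} = \sqrt{-4349201 + \left(1540 + 279\right)} = \sqrt{-4349201 + 1819} = \sqrt{-4347382} = i \sqrt{4347382}$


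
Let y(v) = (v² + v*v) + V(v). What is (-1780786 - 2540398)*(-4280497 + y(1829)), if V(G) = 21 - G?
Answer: -10406175921568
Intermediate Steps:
y(v) = 21 - v + 2*v² (y(v) = (v² + v*v) + (21 - v) = (v² + v²) + (21 - v) = 2*v² + (21 - v) = 21 - v + 2*v²)
(-1780786 - 2540398)*(-4280497 + y(1829)) = (-1780786 - 2540398)*(-4280497 + (21 - 1*1829 + 2*1829²)) = -4321184*(-4280497 + (21 - 1829 + 2*3345241)) = -4321184*(-4280497 + (21 - 1829 + 6690482)) = -4321184*(-4280497 + 6688674) = -4321184*2408177 = -10406175921568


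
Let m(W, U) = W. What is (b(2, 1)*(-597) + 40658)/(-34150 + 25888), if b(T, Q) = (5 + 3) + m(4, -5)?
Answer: -16747/4131 ≈ -4.0540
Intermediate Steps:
b(T, Q) = 12 (b(T, Q) = (5 + 3) + 4 = 8 + 4 = 12)
(b(2, 1)*(-597) + 40658)/(-34150 + 25888) = (12*(-597) + 40658)/(-34150 + 25888) = (-7164 + 40658)/(-8262) = 33494*(-1/8262) = -16747/4131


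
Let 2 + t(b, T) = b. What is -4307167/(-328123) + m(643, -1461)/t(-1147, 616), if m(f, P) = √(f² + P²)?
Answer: 4307167/328123 - √2547970/1149 ≈ 11.737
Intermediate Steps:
m(f, P) = √(P² + f²)
t(b, T) = -2 + b
-4307167/(-328123) + m(643, -1461)/t(-1147, 616) = -4307167/(-328123) + √((-1461)² + 643²)/(-2 - 1147) = -4307167*(-1/328123) + √(2134521 + 413449)/(-1149) = 4307167/328123 + √2547970*(-1/1149) = 4307167/328123 - √2547970/1149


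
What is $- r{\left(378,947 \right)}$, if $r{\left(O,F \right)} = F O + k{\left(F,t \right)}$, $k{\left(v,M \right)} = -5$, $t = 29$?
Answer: $-357961$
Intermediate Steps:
$r{\left(O,F \right)} = -5 + F O$ ($r{\left(O,F \right)} = F O - 5 = -5 + F O$)
$- r{\left(378,947 \right)} = - (-5 + 947 \cdot 378) = - (-5 + 357966) = \left(-1\right) 357961 = -357961$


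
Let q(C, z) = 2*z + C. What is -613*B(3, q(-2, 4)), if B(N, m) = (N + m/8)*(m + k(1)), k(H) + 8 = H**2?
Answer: 9195/4 ≈ 2298.8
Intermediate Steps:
q(C, z) = C + 2*z
k(H) = -8 + H**2
B(N, m) = (-7 + m)*(N + m/8) (B(N, m) = (N + m/8)*(m + (-8 + 1**2)) = (N + m*(1/8))*(m + (-8 + 1)) = (N + m/8)*(m - 7) = (N + m/8)*(-7 + m) = (-7 + m)*(N + m/8))
-613*B(3, q(-2, 4)) = -613*(-7*3 - 7*(-2 + 2*4)/8 + (-2 + 2*4)**2/8 + 3*(-2 + 2*4)) = -613*(-21 - 7*(-2 + 8)/8 + (-2 + 8)**2/8 + 3*(-2 + 8)) = -613*(-21 - 7/8*6 + (1/8)*6**2 + 3*6) = -613*(-21 - 21/4 + (1/8)*36 + 18) = -613*(-21 - 21/4 + 9/2 + 18) = -613*(-15/4) = 9195/4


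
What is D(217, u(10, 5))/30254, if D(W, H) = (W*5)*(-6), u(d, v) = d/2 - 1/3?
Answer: -465/2161 ≈ -0.21518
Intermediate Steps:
u(d, v) = -⅓ + d/2 (u(d, v) = d*(½) - 1*⅓ = d/2 - ⅓ = -⅓ + d/2)
D(W, H) = -30*W (D(W, H) = (5*W)*(-6) = -30*W)
D(217, u(10, 5))/30254 = -30*217/30254 = -6510*1/30254 = -465/2161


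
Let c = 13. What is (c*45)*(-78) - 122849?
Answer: -168479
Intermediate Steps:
(c*45)*(-78) - 122849 = (13*45)*(-78) - 122849 = 585*(-78) - 122849 = -45630 - 122849 = -168479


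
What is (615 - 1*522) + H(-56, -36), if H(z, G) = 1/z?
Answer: 5207/56 ≈ 92.982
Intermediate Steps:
(615 - 1*522) + H(-56, -36) = (615 - 1*522) + 1/(-56) = (615 - 522) - 1/56 = 93 - 1/56 = 5207/56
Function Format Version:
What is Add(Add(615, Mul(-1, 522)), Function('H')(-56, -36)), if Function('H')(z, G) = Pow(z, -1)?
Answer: Rational(5207, 56) ≈ 92.982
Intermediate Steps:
Add(Add(615, Mul(-1, 522)), Function('H')(-56, -36)) = Add(Add(615, Mul(-1, 522)), Pow(-56, -1)) = Add(Add(615, -522), Rational(-1, 56)) = Add(93, Rational(-1, 56)) = Rational(5207, 56)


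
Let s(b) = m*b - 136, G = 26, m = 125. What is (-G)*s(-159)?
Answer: 520286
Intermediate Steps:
s(b) = -136 + 125*b (s(b) = 125*b - 136 = -136 + 125*b)
(-G)*s(-159) = (-1*26)*(-136 + 125*(-159)) = -26*(-136 - 19875) = -26*(-20011) = 520286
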